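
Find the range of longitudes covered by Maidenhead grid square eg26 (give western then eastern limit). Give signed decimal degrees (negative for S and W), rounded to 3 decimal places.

Field E=4, G=6: +4·20° lon, +6·10° lat → SW at lon -100°, lat -30°.
Square 2, 6: +2·2° lon, +6·1° lat → SW at lon -96°, lat -24°.
Cell spans 2° lon × 1° lat.
west -96.000, east -94.000.

-96.000, -94.000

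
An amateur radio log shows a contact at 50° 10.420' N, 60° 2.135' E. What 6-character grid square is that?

MO00ae

Shift to the Maidenhead origin (180°W, 90°S): lon 240.0356, lat 140.1737.
Field: 240.0356/20 → 12 → M, 140.1737/10 → 14 → O; chars MO.
Square: 0.0356/2 → 0, 0.1737/1 → 0; chars 00.
Subsquare: 0.0356/0.0833333 → 0 → a, 0.1737/0.0416667 → 4 → e; chars ae.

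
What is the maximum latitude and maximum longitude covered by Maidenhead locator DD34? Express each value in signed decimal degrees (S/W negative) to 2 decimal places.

Field D=3, D=3: +3·20° lon, +3·10° lat → SW at lon -120°, lat -60°.
Square 3, 4: +3·2° lon, +4·1° lat → SW at lon -114°, lat -56°.
Cell spans 2° lon × 1° lat. NE corner is SW corner plus one full cell.
latitude -55.00, longitude -112.00.

-55.00, -112.00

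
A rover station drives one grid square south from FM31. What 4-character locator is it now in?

FM30

Latitude square 1; −1 → 0.
The longitude characters are unchanged.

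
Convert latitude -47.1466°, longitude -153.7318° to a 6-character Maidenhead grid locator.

Add 180° to longitude and 90° to latitude: 26.2682, 42.8534.
Field: 26.2682/20 → 1 → B, 42.8534/10 → 4 → E; chars BE.
Square: 6.2682/2 → 3, 2.8534/1 → 2; chars 32.
Subsquare: 0.2682/0.0833333 → 3 → d, 0.8534/0.0416667 → 20 → u; chars du.

BE32du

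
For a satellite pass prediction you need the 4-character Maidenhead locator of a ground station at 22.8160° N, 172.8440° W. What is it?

AL32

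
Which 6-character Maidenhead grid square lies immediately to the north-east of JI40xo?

JI50ap

Longitude subsquare x = 23; +1 → 24, wraps to 0 = a, carry into square.
Longitude square 4; +1 → 5.
Latitude subsquare o = 14; +1 → 15 = p.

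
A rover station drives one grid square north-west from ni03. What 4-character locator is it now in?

MI94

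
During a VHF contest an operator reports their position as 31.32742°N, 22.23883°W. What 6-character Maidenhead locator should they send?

Add 180° to longitude and 90° to latitude: 157.7612, 121.3274.
Field: 157.7612/20 → 7 → H, 121.3274/10 → 12 → M; chars HM.
Square: 17.7612/2 → 8, 1.3274/1 → 1; chars 81.
Subsquare: 1.7612/0.0833333 → 21 → v, 0.3274/0.0416667 → 7 → h; chars vh.

HM81vh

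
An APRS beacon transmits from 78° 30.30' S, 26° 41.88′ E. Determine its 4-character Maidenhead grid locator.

KB31

Offset from 180°W / 90°S: lon 206.70°, lat 11.50°.
Field: 206.70/20 → 10 → K, 11.50/10 → 1 → B; chars KB.
Square: 6.70/2 → 3, 1.50/1 → 1; chars 31.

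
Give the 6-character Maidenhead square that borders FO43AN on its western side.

Longitude subsquare a = 0; −1 → -1, wraps to 23 = x, carry into square.
Longitude square 4; −1 → 3.
The latitude characters are unchanged.

FO33xn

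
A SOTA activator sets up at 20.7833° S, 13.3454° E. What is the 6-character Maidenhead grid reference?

JG69qf

Add 180° to longitude and 90° to latitude: 193.3454, 69.2167.
Field: lon ⌊193.3454/20⌋ = 9 → J; lat ⌊69.2167/10⌋ = 6 → G.
Square: lon ⌊13.3454/2⌋ = 6; lat ⌊9.2167/1⌋ = 9.
Subsquare: lon ⌊1.3454/0.0833333⌋ = 16 → q; lat ⌊0.2167/0.0416667⌋ = 5 → f.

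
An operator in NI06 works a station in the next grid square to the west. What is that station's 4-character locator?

MI96

Longitude square 0; −1 → -1, wraps to 9, carry into field.
Longitude field N = 13; −1 → 12 = M.
The latitude characters are unchanged.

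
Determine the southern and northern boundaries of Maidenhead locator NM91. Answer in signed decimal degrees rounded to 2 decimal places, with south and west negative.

31.00, 32.00

Field N=13, M=12: +13·20° lon, +12·10° lat → SW at lon 80°, lat 30°.
Square 9, 1: +9·2° lon, +1·1° lat → SW at lon 98°, lat 31°.
Cell spans 2° lon × 1° lat.
south 31.00, north 32.00.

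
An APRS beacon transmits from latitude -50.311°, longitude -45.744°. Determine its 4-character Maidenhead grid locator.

Shift to the Maidenhead origin (180°W, 90°S): lon 134.26, lat 39.69.
Field: lon ⌊134.26/20⌋ = 6 → G; lat ⌊39.69/10⌋ = 3 → D.
Square: lon ⌊14.26/2⌋ = 7; lat ⌊9.69/1⌋ = 9.

GD79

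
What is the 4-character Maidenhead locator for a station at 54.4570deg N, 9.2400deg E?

JO44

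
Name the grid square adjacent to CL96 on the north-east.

DL07

Longitude square 9; +1 → 10, wraps to 0, carry into field.
Longitude field C = 2; +1 → 3 = D.
Latitude square 6; +1 → 7.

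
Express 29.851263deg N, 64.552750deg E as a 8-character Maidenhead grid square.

Offset from 180°W / 90°S: lon 244.55275°, lat 119.85126°.
Field: 244.55275/20 → 12 → M, 119.85126/10 → 11 → L; chars ML.
Square: 4.55275/2 → 2, 9.85126/1 → 9; chars 29.
Subsquare: 0.55275/0.0833333 → 6 → g, 0.85126/0.0416667 → 20 → u; chars gu.
Extended square: 0.05275/0.00833333 → 6, 0.01793/0.00416667 → 4; chars 64.

ML29gu64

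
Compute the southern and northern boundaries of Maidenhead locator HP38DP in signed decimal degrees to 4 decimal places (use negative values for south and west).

68.6250, 68.6667

Field H=7, P=15: +7·20° lon, +15·10° lat → SW at lon -40°, lat 60°.
Square 3, 8: +3·2° lon, +8·1° lat → SW at lon -34°, lat 68°.
Subsquare d=3, p=15: +3·0.0833333° lon, +15·0.0416667° lat → SW at lon -33.75°, lat 68.625°.
Cell spans 0.0833333° lon × 0.0416667° lat.
south 68.6250, north 68.6667.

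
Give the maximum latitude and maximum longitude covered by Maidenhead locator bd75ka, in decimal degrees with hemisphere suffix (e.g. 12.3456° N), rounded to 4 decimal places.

Field B=1, D=3: +1·20° lon, +3·10° lat → SW at lon -160°, lat -60°.
Square 7, 5: +7·2° lon, +5·1° lat → SW at lon -146°, lat -55°.
Subsquare k=10, a=0: +10·0.0833333° lon, +0·0.0416667° lat → SW at lon -145.167°, lat -55°.
Cell spans 0.0833333° lon × 0.0416667° lat. NE corner is SW corner plus one full cell.
latitude 54.9583° S, longitude 145.0833° W.

54.9583° S, 145.0833° W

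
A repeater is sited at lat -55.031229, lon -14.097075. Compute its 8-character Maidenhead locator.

Offset from 180°W / 90°S: lon 165.90293°, lat 34.96877°.
Field: 165.90293/20 → 8 → I, 34.96877/10 → 3 → D; chars ID.
Square: 5.90293/2 → 2, 4.96877/1 → 4; chars 24.
Subsquare: 1.90293/0.0833333 → 22 → w, 0.96877/0.0416667 → 23 → x; chars wx.
Extended square: 0.06959/0.00833333 → 8, 0.01044/0.00416667 → 2; chars 82.

ID24wx82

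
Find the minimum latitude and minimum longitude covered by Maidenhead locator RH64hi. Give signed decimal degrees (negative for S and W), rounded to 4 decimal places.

-15.6667, 172.5833

Field R=17, H=7: +17·20° lon, +7·10° lat → SW at lon 160°, lat -20°.
Square 6, 4: +6·2° lon, +4·1° lat → SW at lon 172°, lat -16°.
Subsquare h=7, i=8: +7·0.0833333° lon, +8·0.0416667° lat → SW at lon 172.583°, lat -15.6667°.
latitude -15.6667, longitude 172.5833.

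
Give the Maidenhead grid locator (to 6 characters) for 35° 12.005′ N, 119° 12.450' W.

DM05je

Add 180° to longitude and 90° to latitude: 60.7925, 125.2001.
Field: 60.7925/20 → 3 → D, 125.2001/10 → 12 → M; chars DM.
Square: 0.7925/2 → 0, 5.2001/1 → 5; chars 05.
Subsquare: 0.7925/0.0833333 → 9 → j, 0.2001/0.0416667 → 4 → e; chars je.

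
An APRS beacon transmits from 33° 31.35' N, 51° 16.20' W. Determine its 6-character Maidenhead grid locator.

Shift to the Maidenhead origin (180°W, 90°S): lon 128.7300, lat 123.5225.
Field: 128.7300/20 → 6 → G, 123.5225/10 → 12 → M; chars GM.
Square: 8.7300/2 → 4, 3.5225/1 → 3; chars 43.
Subsquare: 0.7300/0.0833333 → 8 → i, 0.5225/0.0416667 → 12 → m; chars im.

GM43im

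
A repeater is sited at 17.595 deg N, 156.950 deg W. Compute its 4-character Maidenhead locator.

BK17

Offset from 180°W / 90°S: lon 23.05°, lat 107.59°.
Field: 23.05/20 → 1 → B, 107.59/10 → 10 → K; chars BK.
Square: 3.05/2 → 1, 7.59/1 → 7; chars 17.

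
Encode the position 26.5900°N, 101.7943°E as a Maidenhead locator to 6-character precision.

Shift to the Maidenhead origin (180°W, 90°S): lon 281.7943, lat 116.5900.
Field: 281.7943/20 → 14 → O, 116.5900/10 → 11 → L; chars OL.
Square: 1.7943/2 → 0, 6.5900/1 → 6; chars 06.
Subsquare: 1.7943/0.0833333 → 21 → v, 0.5900/0.0416667 → 14 → o; chars vo.

OL06vo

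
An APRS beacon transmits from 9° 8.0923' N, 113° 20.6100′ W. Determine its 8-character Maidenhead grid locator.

Shift to the Maidenhead origin (180°W, 90°S): lon 66.65650, lat 99.13487.
Field (20°×10°, letters A–R): lon ⌊66.65650/20⌋ = 3 → D; lat ⌊99.13487/10⌋ = 9 → J.
Square (2°×1°, digits 0–9): lon ⌊6.65650/2⌋ = 3; lat ⌊9.13487/1⌋ = 9.
Subsquare (5′×2.5′, letters a–x): lon ⌊0.65650/0.0833333⌋ = 7 → h; lat ⌊0.13487/0.0416667⌋ = 3 → d.
Extended square (30″×15″, digits 0–9): lon ⌊0.07317/0.00833333⌋ = 8; lat ⌊0.00987/0.00416667⌋ = 2.

DJ39hd82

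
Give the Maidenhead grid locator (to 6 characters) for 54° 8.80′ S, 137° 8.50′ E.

Shift to the Maidenhead origin (180°W, 90°S): lon 317.1417, lat 35.8533.
Field: 317.1417/20 → 15 → P, 35.8533/10 → 3 → D; chars PD.
Square: 17.1417/2 → 8, 5.8533/1 → 5; chars 85.
Subsquare: 1.1417/0.0833333 → 13 → n, 0.8533/0.0416667 → 20 → u; chars nu.

PD85nu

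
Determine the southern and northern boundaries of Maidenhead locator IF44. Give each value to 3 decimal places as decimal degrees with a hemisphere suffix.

Field I=8, F=5: +8·20° lon, +5·10° lat → SW at lon -20°, lat -40°.
Square 4, 4: +4·2° lon, +4·1° lat → SW at lon -12°, lat -36°.
Cell spans 2° lon × 1° lat.
south 36.000° S, north 35.000° S.

36.000° S, 35.000° S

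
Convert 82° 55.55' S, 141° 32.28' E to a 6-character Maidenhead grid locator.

Shift to the Maidenhead origin (180°W, 90°S): lon 321.5380, lat 7.0742.
Field: 321.5380/20 → 16 → Q, 7.0742/10 → 0 → A; chars QA.
Square: 1.5380/2 → 0, 7.0742/1 → 7; chars 07.
Subsquare: 1.5380/0.0833333 → 18 → s, 0.0742/0.0416667 → 1 → b; chars sb.

QA07sb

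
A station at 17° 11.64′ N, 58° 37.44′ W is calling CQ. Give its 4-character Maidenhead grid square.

Offset from 180°W / 90°S: lon 121.38°, lat 107.19°.
Field: 121.38/20 → 6 → G, 107.19/10 → 10 → K; chars GK.
Square: 1.38/2 → 0, 7.19/1 → 7; chars 07.

GK07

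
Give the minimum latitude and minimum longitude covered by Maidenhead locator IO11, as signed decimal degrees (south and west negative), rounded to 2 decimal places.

51.00, -18.00

Field I=8, O=14: +8·20° lon, +14·10° lat → SW at lon -20°, lat 50°.
Square 1, 1: +1·2° lon, +1·1° lat → SW at lon -18°, lat 51°.
latitude 51.00, longitude -18.00.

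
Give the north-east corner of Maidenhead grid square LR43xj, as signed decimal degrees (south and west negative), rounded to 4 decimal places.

83.4167, 50.0000

Field L=11, R=17: +11·20° lon, +17·10° lat → SW at lon 40°, lat 80°.
Square 4, 3: +4·2° lon, +3·1° lat → SW at lon 48°, lat 83°.
Subsquare x=23, j=9: +23·0.0833333° lon, +9·0.0416667° lat → SW at lon 49.9167°, lat 83.375°.
Cell spans 0.0833333° lon × 0.0416667° lat. NE corner is SW corner plus one full cell.
latitude 83.4167, longitude 50.0000.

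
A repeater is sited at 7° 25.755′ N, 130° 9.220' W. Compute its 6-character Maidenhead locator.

CJ47wk

Add 180° to longitude and 90° to latitude: 49.8463, 97.4292.
Field (20°×10°, letters A–R): lon ⌊49.8463/20⌋ = 2 → C; lat ⌊97.4292/10⌋ = 9 → J.
Square (2°×1°, digits 0–9): lon ⌊9.8463/2⌋ = 4; lat ⌊7.4292/1⌋ = 7.
Subsquare (5′×2.5′, letters a–x): lon ⌊1.8463/0.0833333⌋ = 22 → w; lat ⌊0.4292/0.0416667⌋ = 10 → k.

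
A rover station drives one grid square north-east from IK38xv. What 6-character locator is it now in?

IK48aw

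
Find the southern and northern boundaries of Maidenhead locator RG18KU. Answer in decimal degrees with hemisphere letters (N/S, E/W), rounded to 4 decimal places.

21.1667° S, 21.1250° S

Field R=17, G=6: +17·20° lon, +6·10° lat → SW at lon 160°, lat -30°.
Square 1, 8: +1·2° lon, +8·1° lat → SW at lon 162°, lat -22°.
Subsquare k=10, u=20: +10·0.0833333° lon, +20·0.0416667° lat → SW at lon 162.833°, lat -21.1667°.
Cell spans 0.0833333° lon × 0.0416667° lat.
south 21.1667° S, north 21.1250° S.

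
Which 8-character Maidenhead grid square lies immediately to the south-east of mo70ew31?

MO70ew40

Longitude extended square 3; +1 → 4.
Latitude extended square 1; −1 → 0.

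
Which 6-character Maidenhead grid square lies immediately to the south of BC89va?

BC88vx

Latitude subsquare a = 0; −1 → -1, wraps to 23 = x, carry into square.
Latitude square 9; −1 → 8.
The longitude characters are unchanged.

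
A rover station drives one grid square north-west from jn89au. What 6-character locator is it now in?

JN79xv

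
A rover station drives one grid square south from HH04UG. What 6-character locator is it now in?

HH04uf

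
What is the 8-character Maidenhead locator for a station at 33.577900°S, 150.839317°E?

Offset from 180°W / 90°S: lon 330.83932°, lat 56.42210°.
Field: lon ⌊330.83932/20⌋ = 16 → Q; lat ⌊56.42210/10⌋ = 5 → F.
Square: lon ⌊10.83932/2⌋ = 5; lat ⌊6.42210/1⌋ = 6.
Subsquare: lon ⌊0.83932/0.0833333⌋ = 10 → k; lat ⌊0.42210/0.0416667⌋ = 10 → k.
Extended square: lon ⌊0.00598/0.00833333⌋ = 0; lat ⌊0.00543/0.00416667⌋ = 1.

QF56kk01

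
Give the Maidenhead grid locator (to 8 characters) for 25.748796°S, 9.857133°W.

IG54bg70

Shift to the Maidenhead origin (180°W, 90°S): lon 170.14287, lat 64.25120.
Field (20°×10°, letters A–R): lon ⌊170.14287/20⌋ = 8 → I; lat ⌊64.25120/10⌋ = 6 → G.
Square (2°×1°, digits 0–9): lon ⌊10.14287/2⌋ = 5; lat ⌊4.25120/1⌋ = 4.
Subsquare (5′×2.5′, letters a–x): lon ⌊0.14287/0.0833333⌋ = 1 → b; lat ⌊0.25120/0.0416667⌋ = 6 → g.
Extended square (30″×15″, digits 0–9): lon ⌊0.05953/0.00833333⌋ = 7; lat ⌊0.00120/0.00416667⌋ = 0.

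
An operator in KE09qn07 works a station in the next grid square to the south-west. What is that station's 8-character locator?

KE09pn96

Longitude extended square 0; −1 → -1, wraps to 9, carry into subsquare.
Longitude subsquare q = 16; −1 → 15 = p.
Latitude extended square 7; −1 → 6.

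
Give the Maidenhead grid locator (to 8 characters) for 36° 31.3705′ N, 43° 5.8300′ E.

LM16nm15

Add 180° to longitude and 90° to latitude: 223.09717, 126.52284.
Field: 223.09717/20 → 11 → L, 126.52284/10 → 12 → M; chars LM.
Square: 3.09717/2 → 1, 6.52284/1 → 6; chars 16.
Subsquare: 1.09717/0.0833333 → 13 → n, 0.52284/0.0416667 → 12 → m; chars nm.
Extended square: 0.01383/0.00833333 → 1, 0.02284/0.00416667 → 5; chars 15.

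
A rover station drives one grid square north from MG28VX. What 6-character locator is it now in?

MG29va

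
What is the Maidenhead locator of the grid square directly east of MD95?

ND05

Longitude square 9; +1 → 10, wraps to 0, carry into field.
Longitude field M = 12; +1 → 13 = N.
The latitude characters are unchanged.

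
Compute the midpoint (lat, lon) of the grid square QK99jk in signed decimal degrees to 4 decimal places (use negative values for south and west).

Field Q=16, K=10: +16·20° lon, +10·10° lat → SW at lon 140°, lat 10°.
Square 9, 9: +9·2° lon, +9·1° lat → SW at lon 158°, lat 19°.
Subsquare j=9, k=10: +9·0.0833333° lon, +10·0.0416667° lat → SW at lon 158.75°, lat 19.4167°.
Cell spans 0.0833333° lon × 0.0416667° lat. Centre is SW corner plus half of each.
latitude 19.4375, longitude 158.7917.

19.4375, 158.7917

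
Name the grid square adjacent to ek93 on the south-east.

FK02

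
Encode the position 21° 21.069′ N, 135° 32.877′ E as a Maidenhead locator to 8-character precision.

PL71si54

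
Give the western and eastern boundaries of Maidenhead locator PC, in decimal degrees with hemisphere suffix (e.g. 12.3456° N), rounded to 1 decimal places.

120.0° E, 140.0° E

Field P=15, C=2: +15·20° lon, +2·10° lat → SW at lon 120°, lat -70°.
Cell spans 20° lon × 10° lat.
west 120.0° E, east 140.0° E.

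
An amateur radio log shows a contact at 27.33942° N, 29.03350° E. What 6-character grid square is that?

Shift to the Maidenhead origin (180°W, 90°S): lon 209.0335, lat 117.3394.
Field: lon ⌊209.0335/20⌋ = 10 → K; lat ⌊117.3394/10⌋ = 11 → L.
Square: lon ⌊9.0335/2⌋ = 4; lat ⌊7.3394/1⌋ = 7.
Subsquare: lon ⌊1.0335/0.0833333⌋ = 12 → m; lat ⌊0.3394/0.0416667⌋ = 8 → i.

KL47mi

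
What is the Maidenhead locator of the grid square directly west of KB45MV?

KB45lv

Longitude subsquare m = 12; −1 → 11 = l.
The latitude characters are unchanged.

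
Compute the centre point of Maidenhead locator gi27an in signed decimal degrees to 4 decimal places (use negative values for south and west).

-2.4375, -55.9583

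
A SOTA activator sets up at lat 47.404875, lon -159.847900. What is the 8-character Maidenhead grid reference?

BN07bj87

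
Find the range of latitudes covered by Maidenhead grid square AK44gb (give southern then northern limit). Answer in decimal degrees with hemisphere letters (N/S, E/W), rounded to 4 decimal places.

Field A=0, K=10: +0·20° lon, +10·10° lat → SW at lon -180°, lat 10°.
Square 4, 4: +4·2° lon, +4·1° lat → SW at lon -172°, lat 14°.
Subsquare g=6, b=1: +6·0.0833333° lon, +1·0.0416667° lat → SW at lon -171.5°, lat 14.0417°.
Cell spans 0.0833333° lon × 0.0416667° lat.
south 14.0417° N, north 14.0833° N.

14.0417° N, 14.0833° N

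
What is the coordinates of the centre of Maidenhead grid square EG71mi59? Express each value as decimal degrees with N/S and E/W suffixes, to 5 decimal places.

Field E=4, G=6: +4·20° lon, +6·10° lat → SW at lon -100°, lat -30°.
Square 7, 1: +7·2° lon, +1·1° lat → SW at lon -86°, lat -29°.
Subsquare m=12, i=8: +12·0.0833333° lon, +8·0.0416667° lat → SW at lon -85°, lat -28.6667°.
Extended square 5, 9: +5·0.00833333° lon, +9·0.00416667° lat → SW at lon -84.9583°, lat -28.6292°.
Cell spans 0.00833333° lon × 0.00416667° lat. Centre is SW corner plus half of each.
latitude 28.62708° S, longitude 84.95417° W.

28.62708° S, 84.95417° W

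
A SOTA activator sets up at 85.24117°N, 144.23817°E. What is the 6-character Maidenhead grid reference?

QR25cf

Offset from 180°W / 90°S: lon 324.2382°, lat 175.2412°.
Field: lon ⌊324.2382/20⌋ = 16 → Q; lat ⌊175.2412/10⌋ = 17 → R.
Square: lon ⌊4.2382/2⌋ = 2; lat ⌊5.2412/1⌋ = 5.
Subsquare: lon ⌊0.2382/0.0833333⌋ = 2 → c; lat ⌊0.2412/0.0416667⌋ = 5 → f.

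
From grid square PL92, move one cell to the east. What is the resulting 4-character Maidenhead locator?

QL02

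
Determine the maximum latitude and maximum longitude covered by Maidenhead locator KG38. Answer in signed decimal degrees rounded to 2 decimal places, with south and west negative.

-21.00, 28.00

Field K=10, G=6: +10·20° lon, +6·10° lat → SW at lon 20°, lat -30°.
Square 3, 8: +3·2° lon, +8·1° lat → SW at lon 26°, lat -22°.
Cell spans 2° lon × 1° lat. NE corner is SW corner plus one full cell.
latitude -21.00, longitude 28.00.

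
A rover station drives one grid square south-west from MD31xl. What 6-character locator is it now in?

Longitude subsquare x = 23; −1 → 22 = w.
Latitude subsquare l = 11; −1 → 10 = k.

MD31wk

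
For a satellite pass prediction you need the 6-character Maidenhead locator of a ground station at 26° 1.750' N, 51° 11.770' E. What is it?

LL56oa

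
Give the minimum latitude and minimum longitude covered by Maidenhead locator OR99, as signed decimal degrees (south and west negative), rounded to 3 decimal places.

Field O=14, R=17: +14·20° lon, +17·10° lat → SW at lon 100°, lat 80°.
Square 9, 9: +9·2° lon, +9·1° lat → SW at lon 118°, lat 89°.
latitude 89.000, longitude 118.000.

89.000, 118.000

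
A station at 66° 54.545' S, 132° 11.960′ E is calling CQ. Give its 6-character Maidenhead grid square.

PC63cc

Shift to the Maidenhead origin (180°W, 90°S): lon 312.1993, lat 23.0909.
Field: lon ⌊312.1993/20⌋ = 15 → P; lat ⌊23.0909/10⌋ = 2 → C.
Square: lon ⌊12.1993/2⌋ = 6; lat ⌊3.0909/1⌋ = 3.
Subsquare: lon ⌊0.1993/0.0833333⌋ = 2 → c; lat ⌊0.0909/0.0416667⌋ = 2 → c.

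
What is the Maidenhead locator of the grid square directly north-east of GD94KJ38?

GD94kj49

Longitude extended square 3; +1 → 4.
Latitude extended square 8; +1 → 9.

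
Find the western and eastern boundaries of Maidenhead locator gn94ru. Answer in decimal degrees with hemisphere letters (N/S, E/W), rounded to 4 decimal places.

40.5833° W, 40.5000° W

Field G=6, N=13: +6·20° lon, +13·10° lat → SW at lon -60°, lat 40°.
Square 9, 4: +9·2° lon, +4·1° lat → SW at lon -42°, lat 44°.
Subsquare r=17, u=20: +17·0.0833333° lon, +20·0.0416667° lat → SW at lon -40.5833°, lat 44.8333°.
Cell spans 0.0833333° lon × 0.0416667° lat.
west 40.5833° W, east 40.5000° W.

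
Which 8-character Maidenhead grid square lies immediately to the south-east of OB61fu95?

Longitude extended square 9; +1 → 10, wraps to 0, carry into subsquare.
Longitude subsquare f = 5; +1 → 6 = g.
Latitude extended square 5; −1 → 4.

OB61gu04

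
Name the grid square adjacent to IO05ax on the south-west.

Longitude subsquare a = 0; −1 → -1, wraps to 23 = x, carry into square.
Longitude square 0; −1 → -1, wraps to 9, carry into field.
Longitude field I = 8; −1 → 7 = H.
Latitude subsquare x = 23; −1 → 22 = w.

HO95xw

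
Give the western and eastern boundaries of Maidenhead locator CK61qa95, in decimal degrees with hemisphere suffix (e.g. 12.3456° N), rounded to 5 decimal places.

126.59167° W, 126.58333° W

Field C=2, K=10: +2·20° lon, +10·10° lat → SW at lon -140°, lat 10°.
Square 6, 1: +6·2° lon, +1·1° lat → SW at lon -128°, lat 11°.
Subsquare q=16, a=0: +16·0.0833333° lon, +0·0.0416667° lat → SW at lon -126.667°, lat 11°.
Extended square 9, 5: +9·0.00833333° lon, +5·0.00416667° lat → SW at lon -126.592°, lat 11.0208°.
Cell spans 0.00833333° lon × 0.00416667° lat.
west 126.59167° W, east 126.58333° W.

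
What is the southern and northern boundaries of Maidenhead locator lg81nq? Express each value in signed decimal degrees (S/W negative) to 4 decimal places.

-28.3333, -28.2917

Field L=11, G=6: +11·20° lon, +6·10° lat → SW at lon 40°, lat -30°.
Square 8, 1: +8·2° lon, +1·1° lat → SW at lon 56°, lat -29°.
Subsquare n=13, q=16: +13·0.0833333° lon, +16·0.0416667° lat → SW at lon 57.0833°, lat -28.3333°.
Cell spans 0.0833333° lon × 0.0416667° lat.
south -28.3333, north -28.2917.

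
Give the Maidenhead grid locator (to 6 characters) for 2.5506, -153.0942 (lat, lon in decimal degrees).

BJ32kn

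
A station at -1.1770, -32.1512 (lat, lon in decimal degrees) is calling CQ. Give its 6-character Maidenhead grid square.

HI38wt

Shift to the Maidenhead origin (180°W, 90°S): lon 147.8488, lat 88.8230.
Field: 147.8488/20 → 7 → H, 88.8230/10 → 8 → I; chars HI.
Square: 7.8488/2 → 3, 8.8230/1 → 8; chars 38.
Subsquare: 1.8488/0.0833333 → 22 → w, 0.8230/0.0416667 → 19 → t; chars wt.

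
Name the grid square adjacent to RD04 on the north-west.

QD95

Longitude square 0; −1 → -1, wraps to 9, carry into field.
Longitude field R = 17; −1 → 16 = Q.
Latitude square 4; +1 → 5.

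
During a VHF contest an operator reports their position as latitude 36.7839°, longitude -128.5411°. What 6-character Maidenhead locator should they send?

CM56rs

Shift to the Maidenhead origin (180°W, 90°S): lon 51.4589, lat 126.7839.
Field: 51.4589/20 → 2 → C, 126.7839/10 → 12 → M; chars CM.
Square: 11.4589/2 → 5, 6.7839/1 → 6; chars 56.
Subsquare: 1.4589/0.0833333 → 17 → r, 0.7839/0.0416667 → 18 → s; chars rs.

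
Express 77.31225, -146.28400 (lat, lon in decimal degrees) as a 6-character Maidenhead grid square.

Offset from 180°W / 90°S: lon 33.7160°, lat 167.3123°.
Field: lon ⌊33.7160/20⌋ = 1 → B; lat ⌊167.3123/10⌋ = 16 → Q.
Square: lon ⌊13.7160/2⌋ = 6; lat ⌊7.3123/1⌋ = 7.
Subsquare: lon ⌊1.7160/0.0833333⌋ = 20 → u; lat ⌊0.3123/0.0416667⌋ = 7 → h.

BQ67uh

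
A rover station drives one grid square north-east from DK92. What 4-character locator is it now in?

Longitude square 9; +1 → 10, wraps to 0, carry into field.
Longitude field D = 3; +1 → 4 = E.
Latitude square 2; +1 → 3.

EK03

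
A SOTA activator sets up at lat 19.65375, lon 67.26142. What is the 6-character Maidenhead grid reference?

Add 180° to longitude and 90° to latitude: 247.2614, 109.6538.
Field: lon ⌊247.2614/20⌋ = 12 → M; lat ⌊109.6538/10⌋ = 10 → K.
Square: lon ⌊7.2614/2⌋ = 3; lat ⌊9.6538/1⌋ = 9.
Subsquare: lon ⌊1.2614/0.0833333⌋ = 15 → p; lat ⌊0.6538/0.0416667⌋ = 15 → p.

MK39pp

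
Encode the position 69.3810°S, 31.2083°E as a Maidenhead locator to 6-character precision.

KC50oo

Shift to the Maidenhead origin (180°W, 90°S): lon 211.2083, lat 20.6190.
Field: lon ⌊211.2083/20⌋ = 10 → K; lat ⌊20.6190/10⌋ = 2 → C.
Square: lon ⌊11.2083/2⌋ = 5; lat ⌊0.6190/1⌋ = 0.
Subsquare: lon ⌊1.2083/0.0833333⌋ = 14 → o; lat ⌊0.6190/0.0416667⌋ = 14 → o.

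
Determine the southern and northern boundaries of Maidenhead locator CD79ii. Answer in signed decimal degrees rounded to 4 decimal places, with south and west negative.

Field C=2, D=3: +2·20° lon, +3·10° lat → SW at lon -140°, lat -60°.
Square 7, 9: +7·2° lon, +9·1° lat → SW at lon -126°, lat -51°.
Subsquare i=8, i=8: +8·0.0833333° lon, +8·0.0416667° lat → SW at lon -125.333°, lat -50.6667°.
Cell spans 0.0833333° lon × 0.0416667° lat.
south -50.6667, north -50.6250.

-50.6667, -50.6250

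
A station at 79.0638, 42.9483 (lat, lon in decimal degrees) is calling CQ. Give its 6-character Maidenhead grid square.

LQ19lb

Offset from 180°W / 90°S: lon 222.9483°, lat 169.0638°.
Field: 222.9483/20 → 11 → L, 169.0638/10 → 16 → Q; chars LQ.
Square: 2.9483/2 → 1, 9.0638/1 → 9; chars 19.
Subsquare: 0.9483/0.0833333 → 11 → l, 0.0638/0.0416667 → 1 → b; chars lb.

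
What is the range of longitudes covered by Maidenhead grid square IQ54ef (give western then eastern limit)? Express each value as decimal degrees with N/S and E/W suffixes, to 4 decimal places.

Field I=8, Q=16: +8·20° lon, +16·10° lat → SW at lon -20°, lat 70°.
Square 5, 4: +5·2° lon, +4·1° lat → SW at lon -10°, lat 74°.
Subsquare e=4, f=5: +4·0.0833333° lon, +5·0.0416667° lat → SW at lon -9.66667°, lat 74.2083°.
Cell spans 0.0833333° lon × 0.0416667° lat.
west 9.6667° W, east 9.5833° W.

9.6667° W, 9.5833° W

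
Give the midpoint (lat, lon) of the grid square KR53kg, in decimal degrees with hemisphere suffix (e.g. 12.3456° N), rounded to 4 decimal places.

83.2708° N, 30.8750° E

Field K=10, R=17: +10·20° lon, +17·10° lat → SW at lon 20°, lat 80°.
Square 5, 3: +5·2° lon, +3·1° lat → SW at lon 30°, lat 83°.
Subsquare k=10, g=6: +10·0.0833333° lon, +6·0.0416667° lat → SW at lon 30.8333°, lat 83.25°.
Cell spans 0.0833333° lon × 0.0416667° lat. Centre is SW corner plus half of each.
latitude 83.2708° N, longitude 30.8750° E.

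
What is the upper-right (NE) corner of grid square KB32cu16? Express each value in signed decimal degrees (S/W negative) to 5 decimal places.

Field K=10, B=1: +10·20° lon, +1·10° lat → SW at lon 20°, lat -80°.
Square 3, 2: +3·2° lon, +2·1° lat → SW at lon 26°, lat -78°.
Subsquare c=2, u=20: +2·0.0833333° lon, +20·0.0416667° lat → SW at lon 26.1667°, lat -77.1667°.
Extended square 1, 6: +1·0.00833333° lon, +6·0.00416667° lat → SW at lon 26.175°, lat -77.1417°.
Cell spans 0.00833333° lon × 0.00416667° lat. NE corner is SW corner plus one full cell.
latitude -77.13750, longitude 26.18333.

-77.13750, 26.18333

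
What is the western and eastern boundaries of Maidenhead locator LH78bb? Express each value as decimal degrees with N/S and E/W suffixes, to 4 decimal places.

54.0833° E, 54.1667° E

Field L=11, H=7: +11·20° lon, +7·10° lat → SW at lon 40°, lat -20°.
Square 7, 8: +7·2° lon, +8·1° lat → SW at lon 54°, lat -12°.
Subsquare b=1, b=1: +1·0.0833333° lon, +1·0.0416667° lat → SW at lon 54.0833°, lat -11.9583°.
Cell spans 0.0833333° lon × 0.0416667° lat.
west 54.0833° E, east 54.1667° E.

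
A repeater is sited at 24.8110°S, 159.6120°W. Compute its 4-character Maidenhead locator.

Add 180° to longitude and 90° to latitude: 20.39, 65.19.
Field: 20.39/20 → 1 → B, 65.19/10 → 6 → G; chars BG.
Square: 0.39/2 → 0, 5.19/1 → 5; chars 05.

BG05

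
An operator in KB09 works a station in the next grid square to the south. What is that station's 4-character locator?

KB08

Latitude square 9; −1 → 8.
The longitude characters are unchanged.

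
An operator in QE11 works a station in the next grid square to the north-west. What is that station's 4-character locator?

QE02

Longitude square 1; −1 → 0.
Latitude square 1; +1 → 2.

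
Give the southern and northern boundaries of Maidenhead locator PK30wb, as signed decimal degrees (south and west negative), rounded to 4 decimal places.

10.0417, 10.0833

Field P=15, K=10: +15·20° lon, +10·10° lat → SW at lon 120°, lat 10°.
Square 3, 0: +3·2° lon, +0·1° lat → SW at lon 126°, lat 10°.
Subsquare w=22, b=1: +22·0.0833333° lon, +1·0.0416667° lat → SW at lon 127.833°, lat 10.0417°.
Cell spans 0.0833333° lon × 0.0416667° lat.
south 10.0417, north 10.0833.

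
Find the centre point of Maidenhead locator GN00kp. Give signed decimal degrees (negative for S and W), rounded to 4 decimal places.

40.6458, -59.1250

Field G=6, N=13: +6·20° lon, +13·10° lat → SW at lon -60°, lat 40°.
Square 0, 0: +0·2° lon, +0·1° lat → SW at lon -60°, lat 40°.
Subsquare k=10, p=15: +10·0.0833333° lon, +15·0.0416667° lat → SW at lon -59.1667°, lat 40.625°.
Cell spans 0.0833333° lon × 0.0416667° lat. Centre is SW corner plus half of each.
latitude 40.6458, longitude -59.1250.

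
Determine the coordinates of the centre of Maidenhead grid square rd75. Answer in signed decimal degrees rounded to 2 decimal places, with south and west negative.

Field R=17, D=3: +17·20° lon, +3·10° lat → SW at lon 160°, lat -60°.
Square 7, 5: +7·2° lon, +5·1° lat → SW at lon 174°, lat -55°.
Cell spans 2° lon × 1° lat. Centre is SW corner plus half of each.
latitude -54.50, longitude 175.00.

-54.50, 175.00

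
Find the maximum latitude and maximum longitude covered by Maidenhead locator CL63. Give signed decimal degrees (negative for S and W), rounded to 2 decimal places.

Field C=2, L=11: +2·20° lon, +11·10° lat → SW at lon -140°, lat 20°.
Square 6, 3: +6·2° lon, +3·1° lat → SW at lon -128°, lat 23°.
Cell spans 2° lon × 1° lat. NE corner is SW corner plus one full cell.
latitude 24.00, longitude -126.00.

24.00, -126.00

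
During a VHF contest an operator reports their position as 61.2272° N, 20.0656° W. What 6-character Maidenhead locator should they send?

Add 180° to longitude and 90° to latitude: 159.9344, 151.2272.
Field: lon ⌊159.9344/20⌋ = 7 → H; lat ⌊151.2272/10⌋ = 15 → P.
Square: lon ⌊19.9344/2⌋ = 9; lat ⌊1.2272/1⌋ = 1.
Subsquare: lon ⌊1.9344/0.0833333⌋ = 23 → x; lat ⌊0.2272/0.0416667⌋ = 5 → f.

HP91xf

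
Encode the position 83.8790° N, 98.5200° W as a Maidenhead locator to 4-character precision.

Add 180° to longitude and 90° to latitude: 81.48, 173.88.
Field (20°×10°, letters A–R): 81.48/20 → 4 → E, 173.88/10 → 17 → R; chars ER.
Square (2°×1°, digits 0–9): 1.48/2 → 0, 3.88/1 → 3; chars 03.

ER03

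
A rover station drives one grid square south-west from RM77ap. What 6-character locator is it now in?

Longitude subsquare a = 0; −1 → -1, wraps to 23 = x, carry into square.
Longitude square 7; −1 → 6.
Latitude subsquare p = 15; −1 → 14 = o.

RM67xo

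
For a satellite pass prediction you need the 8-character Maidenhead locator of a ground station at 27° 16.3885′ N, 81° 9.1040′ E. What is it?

NL07ng85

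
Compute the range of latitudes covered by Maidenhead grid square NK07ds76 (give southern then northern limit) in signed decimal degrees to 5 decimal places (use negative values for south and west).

17.77500, 17.77917

Field N=13, K=10: +13·20° lon, +10·10° lat → SW at lon 80°, lat 10°.
Square 0, 7: +0·2° lon, +7·1° lat → SW at lon 80°, lat 17°.
Subsquare d=3, s=18: +3·0.0833333° lon, +18·0.0416667° lat → SW at lon 80.25°, lat 17.75°.
Extended square 7, 6: +7·0.00833333° lon, +6·0.00416667° lat → SW at lon 80.3083°, lat 17.775°.
Cell spans 0.00833333° lon × 0.00416667° lat.
south 17.77500, north 17.77917.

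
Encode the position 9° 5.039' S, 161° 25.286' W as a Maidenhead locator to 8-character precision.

AI90gv99

Offset from 180°W / 90°S: lon 18.57857°, lat 80.91602°.
Field: lon ⌊18.57857/20⌋ = 0 → A; lat ⌊80.91602/10⌋ = 8 → I.
Square: lon ⌊18.57857/2⌋ = 9; lat ⌊0.91602/1⌋ = 0.
Subsquare: lon ⌊0.57857/0.0833333⌋ = 6 → g; lat ⌊0.91602/0.0416667⌋ = 21 → v.
Extended square: lon ⌊0.07857/0.00833333⌋ = 9; lat ⌊0.04102/0.00416667⌋ = 9.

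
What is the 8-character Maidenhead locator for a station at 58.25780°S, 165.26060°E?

Add 180° to longitude and 90° to latitude: 345.26060, 31.74220.
Field (20°×10°, letters A–R): lon ⌊345.26060/20⌋ = 17 → R; lat ⌊31.74220/10⌋ = 3 → D.
Square (2°×1°, digits 0–9): lon ⌊5.26060/2⌋ = 2; lat ⌊1.74220/1⌋ = 1.
Subsquare (5′×2.5′, letters a–x): lon ⌊1.26060/0.0833333⌋ = 15 → p; lat ⌊0.74220/0.0416667⌋ = 17 → r.
Extended square (30″×15″, digits 0–9): lon ⌊0.01060/0.00833333⌋ = 1; lat ⌊0.03387/0.00416667⌋ = 8.

RD21pr18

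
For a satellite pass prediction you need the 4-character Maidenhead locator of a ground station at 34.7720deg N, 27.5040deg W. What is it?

HM64

Offset from 180°W / 90°S: lon 152.50°, lat 124.77°.
Field: 152.50/20 → 7 → H, 124.77/10 → 12 → M; chars HM.
Square: 12.50/2 → 6, 4.77/1 → 4; chars 64.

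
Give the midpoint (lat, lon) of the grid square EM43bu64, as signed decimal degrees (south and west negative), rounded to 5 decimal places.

Field E=4, M=12: +4·20° lon, +12·10° lat → SW at lon -100°, lat 30°.
Square 4, 3: +4·2° lon, +3·1° lat → SW at lon -92°, lat 33°.
Subsquare b=1, u=20: +1·0.0833333° lon, +20·0.0416667° lat → SW at lon -91.9167°, lat 33.8333°.
Extended square 6, 4: +6·0.00833333° lon, +4·0.00416667° lat → SW at lon -91.8667°, lat 33.85°.
Cell spans 0.00833333° lon × 0.00416667° lat. Centre is SW corner plus half of each.
latitude 33.85208, longitude -91.86250.

33.85208, -91.86250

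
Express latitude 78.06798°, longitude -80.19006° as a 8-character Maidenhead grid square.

EQ98vb76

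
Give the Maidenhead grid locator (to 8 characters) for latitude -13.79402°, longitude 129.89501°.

Add 180° to longitude and 90° to latitude: 309.89501, 76.20598.
Field: 309.89501/20 → 15 → P, 76.20598/10 → 7 → H; chars PH.
Square: 9.89501/2 → 4, 6.20598/1 → 6; chars 46.
Subsquare: 1.89501/0.0833333 → 22 → w, 0.20598/0.0416667 → 4 → e; chars we.
Extended square: 0.06168/0.00833333 → 7, 0.03931/0.00416667 → 9; chars 79.

PH46we79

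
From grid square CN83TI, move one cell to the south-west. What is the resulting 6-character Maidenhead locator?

Longitude subsquare t = 19; −1 → 18 = s.
Latitude subsquare i = 8; −1 → 7 = h.

CN83sh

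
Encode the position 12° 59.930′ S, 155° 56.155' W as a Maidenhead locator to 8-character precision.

BH27aa70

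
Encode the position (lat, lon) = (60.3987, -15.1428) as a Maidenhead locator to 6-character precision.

IP20kj

Shift to the Maidenhead origin (180°W, 90°S): lon 164.8572, lat 150.3987.
Field: 164.8572/20 → 8 → I, 150.3987/10 → 15 → P; chars IP.
Square: 4.8572/2 → 2, 0.3987/1 → 0; chars 20.
Subsquare: 0.8572/0.0833333 → 10 → k, 0.3987/0.0416667 → 9 → j; chars kj.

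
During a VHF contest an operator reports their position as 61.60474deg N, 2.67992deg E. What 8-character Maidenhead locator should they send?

Shift to the Maidenhead origin (180°W, 90°S): lon 182.67992, lat 151.60474.
Field: lon ⌊182.67992/20⌋ = 9 → J; lat ⌊151.60474/10⌋ = 15 → P.
Square: lon ⌊2.67992/2⌋ = 1; lat ⌊1.60474/1⌋ = 1.
Subsquare: lon ⌊0.67992/0.0833333⌋ = 8 → i; lat ⌊0.60474/0.0416667⌋ = 14 → o.
Extended square: lon ⌊0.01325/0.00833333⌋ = 1; lat ⌊0.02141/0.00416667⌋ = 5.

JP11io15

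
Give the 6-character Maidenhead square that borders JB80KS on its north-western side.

JB80jt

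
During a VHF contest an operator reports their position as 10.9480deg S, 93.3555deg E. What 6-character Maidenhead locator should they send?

NH69qb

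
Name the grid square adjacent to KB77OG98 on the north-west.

KB77og89

Longitude extended square 9; −1 → 8.
Latitude extended square 8; +1 → 9.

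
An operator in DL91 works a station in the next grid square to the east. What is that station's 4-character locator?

EL01

Longitude square 9; +1 → 10, wraps to 0, carry into field.
Longitude field D = 3; +1 → 4 = E.
The latitude characters are unchanged.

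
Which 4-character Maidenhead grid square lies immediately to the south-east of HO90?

IN09

Longitude square 9; +1 → 10, wraps to 0, carry into field.
Longitude field H = 7; +1 → 8 = I.
Latitude square 0; −1 → -1, wraps to 9, carry into field.
Latitude field O = 14; −1 → 13 = N.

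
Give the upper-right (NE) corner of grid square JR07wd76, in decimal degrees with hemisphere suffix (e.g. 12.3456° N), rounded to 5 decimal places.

Field J=9, R=17: +9·20° lon, +17·10° lat → SW at lon 0°, lat 80°.
Square 0, 7: +0·2° lon, +7·1° lat → SW at lon 0°, lat 87°.
Subsquare w=22, d=3: +22·0.0833333° lon, +3·0.0416667° lat → SW at lon 1.83333°, lat 87.125°.
Extended square 7, 6: +7·0.00833333° lon, +6·0.00416667° lat → SW at lon 1.89167°, lat 87.15°.
Cell spans 0.00833333° lon × 0.00416667° lat. NE corner is SW corner plus one full cell.
latitude 87.15417° N, longitude 1.90000° E.

87.15417° N, 1.90000° E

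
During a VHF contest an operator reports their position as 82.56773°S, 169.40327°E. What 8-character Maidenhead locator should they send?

RA47qk83

Offset from 180°W / 90°S: lon 349.40327°, lat 7.43227°.
Field: lon ⌊349.40327/20⌋ = 17 → R; lat ⌊7.43227/10⌋ = 0 → A.
Square: lon ⌊9.40327/2⌋ = 4; lat ⌊7.43227/1⌋ = 7.
Subsquare: lon ⌊1.40327/0.0833333⌋ = 16 → q; lat ⌊0.43227/0.0416667⌋ = 10 → k.
Extended square: lon ⌊0.06994/0.00833333⌋ = 8; lat ⌊0.01560/0.00416667⌋ = 3.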